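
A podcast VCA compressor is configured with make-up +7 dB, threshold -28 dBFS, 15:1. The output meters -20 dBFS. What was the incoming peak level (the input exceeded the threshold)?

Remove make-up: -20 − 7 = -27 dBFS.
The compressed level sits -27 − (-28) = 1 dB over threshold.
Before 15:1 compression the overshoot was 1 × 15 = 15 dB, so input = -28 + 15 = -13 dBFS.

-13 dBFS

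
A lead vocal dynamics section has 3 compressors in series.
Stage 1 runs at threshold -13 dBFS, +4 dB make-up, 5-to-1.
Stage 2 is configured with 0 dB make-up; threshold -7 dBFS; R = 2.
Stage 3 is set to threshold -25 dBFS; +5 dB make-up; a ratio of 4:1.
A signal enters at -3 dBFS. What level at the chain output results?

Stage 1: overshoot 10 dB → 10/5 = 2 dB → -11 dBFS; +4 dB make-up → -7 dBFS.
Stage 2: below threshold (-7 ≤ -7); passes unchanged; output -7 dBFS.
Stage 3: -7 dBFS is 18 dB over -25 dBFS; at 4:1 that becomes 4.5 dB over, giving -20.5 dBFS; +5 dB make-up → -15.5 dBFS.

-15.5 dBFS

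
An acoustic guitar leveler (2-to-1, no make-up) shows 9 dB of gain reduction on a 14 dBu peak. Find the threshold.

-4 dBu

Gain reduction = 14 − 5 = 9 dB; output overshoot = GR / (R − 1) = 9 / 1 = 9 dB.
Threshold = output − output overshoot = 5 − 9 = -4 dBu.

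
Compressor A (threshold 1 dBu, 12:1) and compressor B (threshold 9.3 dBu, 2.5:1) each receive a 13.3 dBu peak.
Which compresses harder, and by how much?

A: 12.3 dB over, compressed to 1.025 dB over, so 11.275 dB of GR.
B: 4 dB over, compressed to 1.6 dB over, so 2.4 dB of GR.
Difference: 8.875 dB in favour of A.

A, by 8.875 dB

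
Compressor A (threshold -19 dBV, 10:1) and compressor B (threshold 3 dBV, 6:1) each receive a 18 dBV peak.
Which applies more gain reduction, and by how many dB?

A, by 20.8 dB

A: 37 dB over, compressed to 3.7 dB over, so 33.3 dB of GR.
B: 15 dB over, compressed to 2.5 dB over, so 12.5 dB of GR.
A reduces 20.8 dB more.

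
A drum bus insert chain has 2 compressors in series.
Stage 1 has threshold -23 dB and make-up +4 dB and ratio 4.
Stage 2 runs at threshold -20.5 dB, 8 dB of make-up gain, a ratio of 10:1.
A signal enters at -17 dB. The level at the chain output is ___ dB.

Stage 1: overshoot 6 dB → 6/4 = 1.5 dB → -21.5 dB; +4 dB make-up → -17.5 dB.
Stage 2: 3 dB above -20.5 dB, reduced 10:1 to 0.3 dB above → -20.2 dB; +8 dB make-up → -12.2 dB.

-12.2 dB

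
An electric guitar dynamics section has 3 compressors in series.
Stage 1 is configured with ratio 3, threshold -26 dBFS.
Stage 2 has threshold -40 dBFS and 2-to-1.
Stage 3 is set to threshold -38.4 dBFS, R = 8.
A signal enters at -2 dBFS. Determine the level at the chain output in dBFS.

-37.225 dBFS

Stage 1: overshoot 24 dB → 24/3 = 8 dB → -18 dBFS.
Stage 2: -18 dBFS is 22 dB over -40 dBFS; at 2:1 that becomes 11 dB over, giving -29 dBFS.
Stage 3: overshoot 9.4 dB → 9.4/8 = 1.175 dB → -37.225 dBFS.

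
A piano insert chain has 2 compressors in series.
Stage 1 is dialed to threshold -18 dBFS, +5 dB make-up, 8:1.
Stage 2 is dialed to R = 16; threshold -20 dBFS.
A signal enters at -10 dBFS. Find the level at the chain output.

Stage 1: 8 dB above -18 dBFS, reduced 8:1 to 1 dB above → -17 dBFS; +5 dB make-up → -12 dBFS.
Stage 2: overshoot 8 dB → 8/16 = 0.5 dB → -19.5 dBFS.

-19.5 dBFS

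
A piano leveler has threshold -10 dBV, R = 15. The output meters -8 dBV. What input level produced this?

20 dBV

The compressed level sits -8 − (-10) = 2 dB over threshold.
Undo the ratio: input overshoot = 2 × 15 = 30 dB, giving input = 20 dBV.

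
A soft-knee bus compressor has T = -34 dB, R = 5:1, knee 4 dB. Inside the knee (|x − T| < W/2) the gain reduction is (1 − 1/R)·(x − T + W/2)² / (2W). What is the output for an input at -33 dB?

-33.9 dB

x − T + W/2 = -33 − (-34) + 2 = 3.
GR = (1 − 1/5) × 3² / 8 = 0.8 × 9 / 8 = 0.9 dB.
Output = -33 − 0.9 = -33.9 dB.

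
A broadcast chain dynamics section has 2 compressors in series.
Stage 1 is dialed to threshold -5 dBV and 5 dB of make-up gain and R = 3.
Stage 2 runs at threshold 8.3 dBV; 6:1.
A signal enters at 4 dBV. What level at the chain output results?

3 dBV

Stage 1: 9 dB above -5 dBV, reduced 3:1 to 3 dB above → -2 dBV; +5 dB make-up → 3 dBV.
Stage 2: 3 dBV ≤ 8.3 dBV, so stage 2 doesn't engage; output 3 dBV.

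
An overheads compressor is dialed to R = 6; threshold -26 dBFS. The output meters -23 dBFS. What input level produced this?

The compressed level sits -23 − (-26) = 3 dB over threshold.
Undo the ratio: input overshoot = 3 × 6 = 18 dB, giving input = -8 dBFS.

-8 dBFS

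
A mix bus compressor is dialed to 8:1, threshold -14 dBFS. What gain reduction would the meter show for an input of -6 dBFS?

Overshoot = -6 − (-14) = 8 dB.
After 8:1 compression the overshoot becomes 8/8 = 1 dB.
GR = overshoot in − overshoot out = 8 − 1 = 7 dB.

7 dB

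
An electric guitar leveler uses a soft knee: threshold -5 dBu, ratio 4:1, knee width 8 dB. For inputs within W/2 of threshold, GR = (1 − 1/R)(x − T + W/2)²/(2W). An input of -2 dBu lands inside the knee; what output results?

x − T + W/2 = -2 − (-5) + 4 = 7.
GR = (1 − 1/4) × 7² / 16 = 0.75 × 49 / 16 = 2.296875 dB.
Output = -2 − 2.296875 = -4.296875 dBu.

-4.296875 dBu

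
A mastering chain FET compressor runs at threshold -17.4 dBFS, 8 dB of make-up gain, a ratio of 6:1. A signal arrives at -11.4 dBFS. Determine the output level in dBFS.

-11.4 dBFS sits 6 dB over threshold.
At 6:1 the overshoot is divided by 6, leaving 1 dB above threshold.
So the level is -17.4 + 1 = -16.4 dBFS; make-up adds 8 dB, giving -8.4 dBFS.

-8.4 dBFS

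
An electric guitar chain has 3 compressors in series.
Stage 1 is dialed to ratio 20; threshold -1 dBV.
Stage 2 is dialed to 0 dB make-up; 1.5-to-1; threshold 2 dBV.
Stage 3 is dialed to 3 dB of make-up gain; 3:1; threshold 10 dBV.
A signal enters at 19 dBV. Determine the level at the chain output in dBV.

3 dBV

Stage 1: 19 dBV is 20 dB over -1 dBV; at 20:1 that becomes 1 dB over, giving 0 dBV.
Stage 2: 0 dBV is at or below the 2 dBV threshold — no compression; output 0 dBV.
Stage 3: 0 dBV ≤ 10 dBV, so stage 3 doesn't engage; make-up brings it to 3 dBV.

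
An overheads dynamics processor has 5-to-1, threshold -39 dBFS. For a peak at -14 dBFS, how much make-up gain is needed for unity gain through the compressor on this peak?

The peak compresses to -39 + 25/5 = -34 dBFS.
To reach -14 dBFS requires -14 − (-34) = 20 dB of make-up.

20 dB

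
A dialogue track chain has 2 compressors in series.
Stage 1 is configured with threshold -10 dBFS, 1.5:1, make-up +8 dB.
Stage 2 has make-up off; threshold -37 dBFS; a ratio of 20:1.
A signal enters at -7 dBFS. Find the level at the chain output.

-35.15 dBFS

Stage 1: -7 dBFS is 3 dB over -10 dBFS; at 1.5:1 that becomes 2 dB over, giving -8 dBFS; +8 dB make-up → 0 dBFS.
Stage 2: 0 dBFS is 37 dB over -37 dBFS; at 20:1 that becomes 1.85 dB over, giving -35.15 dBFS.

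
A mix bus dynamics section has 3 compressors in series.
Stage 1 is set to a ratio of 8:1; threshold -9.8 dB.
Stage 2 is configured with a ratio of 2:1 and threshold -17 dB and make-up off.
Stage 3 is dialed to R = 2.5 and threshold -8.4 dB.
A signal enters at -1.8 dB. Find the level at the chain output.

Stage 1: overshoot 8 dB → 8/8 = 1 dB → -8.8 dB.
Stage 2: overshoot 8.2 dB → 8.2/2 = 4.1 dB → -12.9 dB.
Stage 3: -12.9 dB is at or below the -8.4 dB threshold — no compression; output -12.9 dB.

-12.9 dB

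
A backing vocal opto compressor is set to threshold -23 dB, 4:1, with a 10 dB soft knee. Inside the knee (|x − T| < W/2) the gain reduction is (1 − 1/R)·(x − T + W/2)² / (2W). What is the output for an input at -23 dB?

-23.9375 dB

x − T + W/2 = -23 − (-23) + 5 = 5.
GR = (1 − 1/4) × 5² / 20 = 0.75 × 25 / 20 = 0.9375 dB.
Output = -23 − 0.9375 = -23.9375 dB.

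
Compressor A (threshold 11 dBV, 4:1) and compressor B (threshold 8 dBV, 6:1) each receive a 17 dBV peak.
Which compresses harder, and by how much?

B, by 3 dB

A: 6 dB over, compressed to 1.5 dB over, so 4.5 dB of GR.
B: 9 dB over, compressed to 1.5 dB over, so 7.5 dB of GR.
B applies 3 dB more gain reduction.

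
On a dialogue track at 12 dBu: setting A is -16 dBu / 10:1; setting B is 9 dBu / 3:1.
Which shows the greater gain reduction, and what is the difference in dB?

A: overshoot 28 dB → output overshoot 2.8 dB → GR 25.2 dB.
B: overshoot 3 dB → output overshoot 1 dB → GR 2 dB.
A reduces 23.2 dB more.

A, by 23.2 dB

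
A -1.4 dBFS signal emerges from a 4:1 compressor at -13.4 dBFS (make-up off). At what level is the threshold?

Gain reduction = -1.4 − (-13.4) = 12 dB; output overshoot = GR / (R − 1) = 12 / 3 = 4 dB.
Threshold = output − output overshoot = -13.4 − 4 = -17.4 dBFS.

-17.4 dBFS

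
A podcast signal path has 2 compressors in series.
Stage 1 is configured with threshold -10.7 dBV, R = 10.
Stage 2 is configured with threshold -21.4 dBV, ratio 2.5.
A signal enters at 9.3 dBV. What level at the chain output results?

-16.32 dBV

Stage 1: overshoot 20 dB → 20/10 = 2 dB → -8.7 dBV.
Stage 2: 12.7 dB above -21.4 dBV, reduced 2.5:1 to 5.08 dB above → -16.32 dBV.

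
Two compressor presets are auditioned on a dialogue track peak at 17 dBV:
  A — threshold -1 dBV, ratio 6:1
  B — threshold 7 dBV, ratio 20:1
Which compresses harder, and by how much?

A, by 5.5 dB

A: overshoot 18 dB → output overshoot 3 dB → GR 15 dB.
B: overshoot 10 dB → output overshoot 0.5 dB → GR 9.5 dB.
A reduces 5.5 dB more.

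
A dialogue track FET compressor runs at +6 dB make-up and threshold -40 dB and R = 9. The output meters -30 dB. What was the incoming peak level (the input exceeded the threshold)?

Remove make-up: -30 − 6 = -36 dB.
That's 4 dB above the -40 dB threshold.
Input overshoot = R × output overshoot = 36 dB → input = -40 + 36 = -4 dB.

-4 dB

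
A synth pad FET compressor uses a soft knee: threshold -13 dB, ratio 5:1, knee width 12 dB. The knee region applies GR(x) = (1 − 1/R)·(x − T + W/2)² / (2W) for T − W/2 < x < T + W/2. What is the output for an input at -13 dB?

-14.2 dB

x − T + W/2 = -13 − (-13) + 6 = 6.
GR = (1 − 1/5) × 6² / 24 = 0.8 × 36 / 24 = 1.2 dB.
Output = -13 − 1.2 = -14.2 dB.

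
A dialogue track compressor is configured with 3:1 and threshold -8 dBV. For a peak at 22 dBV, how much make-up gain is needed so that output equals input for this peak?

20 dB

Without make-up, output = threshold + overshoot/3 = -8 + 10 = 2 dBV.
Gap to target: 20 dB.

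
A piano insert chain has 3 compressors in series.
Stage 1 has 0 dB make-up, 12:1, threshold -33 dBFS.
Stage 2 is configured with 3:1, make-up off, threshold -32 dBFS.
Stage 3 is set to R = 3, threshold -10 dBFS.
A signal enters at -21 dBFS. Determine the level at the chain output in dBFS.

-32 dBFS

Stage 1: 12 dB above -33 dBFS, reduced 12:1 to 1 dB above → -32 dBFS.
Stage 2: -32 dBFS is at or below the -32 dBFS threshold — no compression; output -32 dBFS.
Stage 3: below threshold (-32 ≤ -10); passes unchanged; output -32 dBFS.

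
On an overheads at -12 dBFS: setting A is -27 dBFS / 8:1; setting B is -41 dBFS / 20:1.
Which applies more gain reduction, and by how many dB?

A: GR = 15 − 15/8 = 13.125 dB.
B: GR = 29 − 29/20 = 27.55 dB.
Difference: 14.425 dB in favour of B.

B, by 14.425 dB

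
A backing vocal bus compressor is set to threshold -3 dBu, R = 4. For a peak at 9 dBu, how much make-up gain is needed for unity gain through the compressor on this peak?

9 dB

The peak compresses to -3 + 12/4 = 0 dBu.
To reach 9 dBu requires 9 − 0 = 9 dB of make-up.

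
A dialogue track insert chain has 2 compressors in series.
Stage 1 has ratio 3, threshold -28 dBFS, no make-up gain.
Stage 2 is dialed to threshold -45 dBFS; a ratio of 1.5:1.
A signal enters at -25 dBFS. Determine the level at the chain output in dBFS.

-33 dBFS

Stage 1: overshoot 3 dB → 3/3 = 1 dB → -27 dBFS.
Stage 2: overshoot 18 dB → 18/1.5 = 12 dB → -33 dBFS.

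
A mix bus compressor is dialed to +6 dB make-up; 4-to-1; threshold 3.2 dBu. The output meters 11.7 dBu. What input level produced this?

13.2 dBu

Before make-up, the level was 11.7 − 6 = 5.7 dBu.
The compressed level sits 5.7 − 3.2 = 2.5 dB over threshold.
Input overshoot = R × output overshoot = 10 dB → input = 3.2 + 10 = 13.2 dBu.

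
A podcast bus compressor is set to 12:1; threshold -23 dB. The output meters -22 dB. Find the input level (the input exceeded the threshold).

-11 dB

Post-compression overshoot = -22 − (-23) = 1 dB.
Undo the ratio: input overshoot = 1 × 12 = 12 dB, giving input = -11 dB.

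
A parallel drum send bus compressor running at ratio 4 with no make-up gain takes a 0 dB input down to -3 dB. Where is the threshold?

-4 dB

Input is 4 dB above T (since output overshoot × R = input overshoot: (-3 − T)·4 = 0 − T gives T = -4 dB).
Check: -4 + (0 − (-4))/4 = -4 + 1 = -3 dB. ✓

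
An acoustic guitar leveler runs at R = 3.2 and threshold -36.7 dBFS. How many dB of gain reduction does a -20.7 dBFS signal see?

11 dB

The signal is 16 dB above threshold.
After 3.2:1 compression the overshoot becomes 16/3.2 = 5 dB.
So the signal is attenuated by 16 − 5 = 11 dB.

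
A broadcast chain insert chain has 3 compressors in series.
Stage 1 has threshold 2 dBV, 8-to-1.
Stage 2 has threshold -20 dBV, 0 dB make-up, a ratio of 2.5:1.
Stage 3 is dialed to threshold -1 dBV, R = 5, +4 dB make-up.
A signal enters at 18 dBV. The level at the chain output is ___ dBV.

Stage 1: overshoot 16 dB → 16/8 = 2 dB → 4 dBV.
Stage 2: 4 dBV is 24 dB over -20 dBV; at 2.5:1 that becomes 9.6 dB over, giving -10.4 dBV.
Stage 3: -10.4 dBV is at or below the -1 dBV threshold — no compression; make-up brings it to -6.4 dBV.

-6.4 dBV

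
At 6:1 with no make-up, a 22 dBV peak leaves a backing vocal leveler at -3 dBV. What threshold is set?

-8 dBV

Gain reduction = 22 − (-3) = 25 dB; output overshoot = GR / (R − 1) = 25 / 5 = 5 dB.
Threshold = output − output overshoot = -3 − 5 = -8 dBV.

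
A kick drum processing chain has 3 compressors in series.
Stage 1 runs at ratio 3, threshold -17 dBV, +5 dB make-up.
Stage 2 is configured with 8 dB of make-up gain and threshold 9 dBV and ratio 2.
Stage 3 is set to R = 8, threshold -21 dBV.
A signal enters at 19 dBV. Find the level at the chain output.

Stage 1: 36 dB above -17 dBV, reduced 3:1 to 12 dB above → -5 dBV; +5 dB make-up → 0 dBV.
Stage 2: 0 dBV ≤ 9 dBV, so stage 2 doesn't engage; make-up brings it to 8 dBV.
Stage 3: 29 dB above -21 dBV, reduced 8:1 to 3.625 dB above → -17.375 dBV.

-17.375 dBV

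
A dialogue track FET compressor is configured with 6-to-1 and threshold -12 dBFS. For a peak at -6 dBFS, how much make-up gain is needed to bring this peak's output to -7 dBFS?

4 dB

The peak compresses to -12 + 6/6 = -11 dBFS.
To reach -7 dBFS requires -7 − (-11) = 4 dB of make-up.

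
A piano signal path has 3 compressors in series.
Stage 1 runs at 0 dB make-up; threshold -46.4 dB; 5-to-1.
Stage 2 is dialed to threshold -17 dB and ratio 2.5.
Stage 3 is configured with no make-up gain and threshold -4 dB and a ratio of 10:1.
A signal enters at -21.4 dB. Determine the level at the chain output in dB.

Stage 1: 25 dB above -46.4 dB, reduced 5:1 to 5 dB above → -41.4 dB.
Stage 2: -41.4 dB ≤ -17 dB, so stage 2 doesn't engage; output -41.4 dB.
Stage 3: -41.4 dB ≤ -4 dB, so stage 3 doesn't engage; output -41.4 dB.

-41.4 dB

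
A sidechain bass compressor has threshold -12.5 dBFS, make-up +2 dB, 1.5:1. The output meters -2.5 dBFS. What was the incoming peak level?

Stripping the +2 dB make-up gives -4.5 dBFS at the gain stage.
That's 8 dB above the -12.5 dBFS threshold.
Before 1.5:1 compression the overshoot was 8 × 1.5 = 12 dB, so input = -12.5 + 12 = -0.5 dBFS.

-0.5 dBFS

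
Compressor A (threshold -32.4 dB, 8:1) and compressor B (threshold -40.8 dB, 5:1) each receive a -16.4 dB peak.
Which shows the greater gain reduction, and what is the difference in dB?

A: overshoot 16 dB → output overshoot 2 dB → GR 14 dB.
B: overshoot 24.4 dB → output overshoot 4.88 dB → GR 19.52 dB.
Difference: 5.52 dB in favour of B.

B, by 5.52 dB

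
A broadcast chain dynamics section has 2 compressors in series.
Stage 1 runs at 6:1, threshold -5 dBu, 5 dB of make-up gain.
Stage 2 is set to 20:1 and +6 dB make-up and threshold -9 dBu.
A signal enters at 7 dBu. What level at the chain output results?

-2.45 dBu

Stage 1: 7 dBu is 12 dB over -5 dBu; at 6:1 that becomes 2 dB over, giving -3 dBu; +5 dB make-up → 2 dBu.
Stage 2: 11 dB above -9 dBu, reduced 20:1 to 0.55 dB above → -8.45 dBu; +6 dB make-up → -2.45 dBu.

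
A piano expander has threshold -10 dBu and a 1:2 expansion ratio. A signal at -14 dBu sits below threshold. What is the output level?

-18 dBu

Below threshold, a 1:2 expander applies gain = (2−1)×(T − x) of attenuation.
(2−1) × 4 = 4 dB, so output = -14 − 4 = -18 dBu.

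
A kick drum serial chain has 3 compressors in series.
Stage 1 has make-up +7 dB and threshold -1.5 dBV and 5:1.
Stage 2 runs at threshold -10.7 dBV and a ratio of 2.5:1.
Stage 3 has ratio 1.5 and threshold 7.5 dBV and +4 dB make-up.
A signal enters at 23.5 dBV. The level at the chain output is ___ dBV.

1.78 dBV

Stage 1: 25 dB above -1.5 dBV, reduced 5:1 to 5 dB above → 3.5 dBV; +7 dB make-up → 10.5 dBV.
Stage 2: 21.2 dB above -10.7 dBV, reduced 2.5:1 to 8.48 dB above → -2.22 dBV.
Stage 3: -2.22 dBV ≤ 7.5 dBV, so stage 3 doesn't engage; make-up brings it to 1.78 dBV.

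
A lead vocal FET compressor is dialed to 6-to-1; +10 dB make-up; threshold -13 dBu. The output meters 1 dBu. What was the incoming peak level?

11 dBu

Remove make-up: 1 − 10 = -9 dBu.
The compressed level sits -9 − (-13) = 4 dB over threshold.
Before 6:1 compression the overshoot was 4 × 6 = 24 dB, so input = -13 + 24 = 11 dBu.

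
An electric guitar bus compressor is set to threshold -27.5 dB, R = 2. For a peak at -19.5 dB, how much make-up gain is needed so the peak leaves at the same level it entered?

Without make-up, output = threshold + overshoot/2 = -27.5 + 4 = -23.5 dB.
Gap to target: 4 dB.

4 dB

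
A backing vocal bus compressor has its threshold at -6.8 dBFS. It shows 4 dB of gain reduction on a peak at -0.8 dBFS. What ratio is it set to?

3:1

Input overshoot = -0.8 − (-6.8) = 6 dB.
Output overshoot = 6 − 4 = 2 dB.
Ratio = input overshoot / output overshoot = 6 / 2 = 3.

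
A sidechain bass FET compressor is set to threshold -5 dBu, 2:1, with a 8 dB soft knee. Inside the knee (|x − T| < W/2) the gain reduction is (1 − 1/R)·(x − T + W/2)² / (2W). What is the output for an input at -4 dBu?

-4.78125 dBu

x − T + W/2 = -4 − (-5) + 4 = 5.
GR = (1 − 1/2) × 5² / 16 = 0.5 × 25 / 16 = 0.78125 dB.
Output = -4 − 0.78125 = -4.78125 dBu.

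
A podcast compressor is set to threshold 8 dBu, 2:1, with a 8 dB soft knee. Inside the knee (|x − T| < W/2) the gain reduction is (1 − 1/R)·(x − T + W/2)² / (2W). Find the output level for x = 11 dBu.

9.46875 dBu

x − T + W/2 = 11 − 8 + 4 = 7.
GR = (1 − 1/2) × 7² / 16 = 0.5 × 49 / 16 = 1.53125 dB.
Output = 11 − 1.53125 = 9.46875 dBu.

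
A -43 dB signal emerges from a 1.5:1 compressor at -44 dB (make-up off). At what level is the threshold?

-46 dB

Let T be the threshold. Output overshoot = (input overshoot)/R, so -44 − T = (-43 − T)/1.5.
1.5·(-44 − T) = -43 − T → 0.5·T = -66 − (-43) = -23.
T = -23/0.5 = -46 dB.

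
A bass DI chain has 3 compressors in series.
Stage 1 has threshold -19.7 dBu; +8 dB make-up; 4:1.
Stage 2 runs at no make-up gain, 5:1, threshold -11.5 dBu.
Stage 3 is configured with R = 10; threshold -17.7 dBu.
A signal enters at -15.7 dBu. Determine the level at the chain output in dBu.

-17.064 dBu

Stage 1: 4 dB above -19.7 dBu, reduced 4:1 to 1 dB above → -18.7 dBu; +8 dB make-up → -10.7 dBu.
Stage 2: 0.8 dB above -11.5 dBu, reduced 5:1 to 0.16 dB above → -11.34 dBu.
Stage 3: -11.34 dBu is 6.36 dB over -17.7 dBu; at 10:1 that becomes 0.636 dB over, giving -17.064 dBu.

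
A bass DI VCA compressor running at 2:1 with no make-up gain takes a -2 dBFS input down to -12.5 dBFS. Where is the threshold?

-23 dBFS

Input is 21 dB above T (since output overshoot × R = input overshoot: (-12.5 − T)·2 = -2 − T gives T = -23 dBFS).
Check: -23 + (-2 − (-23))/2 = -23 + 10.5 = -12.5 dBFS. ✓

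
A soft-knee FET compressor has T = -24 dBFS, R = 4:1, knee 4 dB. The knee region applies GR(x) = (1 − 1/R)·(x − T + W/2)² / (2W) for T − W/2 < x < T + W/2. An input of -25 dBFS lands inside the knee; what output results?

-25.09375 dBFS

x − T + W/2 = -25 − (-24) + 2 = 1.
GR = (1 − 1/4) × 1² / 8 = 0.75 × 1 / 8 = 0.09375 dB.
Output = -25 − 0.09375 = -25.09375 dBFS.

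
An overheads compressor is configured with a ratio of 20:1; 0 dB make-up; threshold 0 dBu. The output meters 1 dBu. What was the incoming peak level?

Post-compression overshoot = 1 − 0 = 1 dB.
Input overshoot = R × output overshoot = 20 dB → input = 0 + 20 = 20 dBu.

20 dBu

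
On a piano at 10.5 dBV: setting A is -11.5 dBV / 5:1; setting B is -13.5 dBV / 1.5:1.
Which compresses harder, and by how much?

A: 22 dB over, compressed to 4.4 dB over, so 17.6 dB of GR.
B: 24 dB over, compressed to 16 dB over, so 8 dB of GR.
A applies 9.6 dB more gain reduction.

A, by 9.6 dB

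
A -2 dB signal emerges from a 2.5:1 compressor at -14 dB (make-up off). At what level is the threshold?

Gain reduction = -2 − (-14) = 12 dB; output overshoot = GR / (R − 1) = 12 / 1.5 = 8 dB.
Threshold = output − output overshoot = -14 − 8 = -22 dB.

-22 dB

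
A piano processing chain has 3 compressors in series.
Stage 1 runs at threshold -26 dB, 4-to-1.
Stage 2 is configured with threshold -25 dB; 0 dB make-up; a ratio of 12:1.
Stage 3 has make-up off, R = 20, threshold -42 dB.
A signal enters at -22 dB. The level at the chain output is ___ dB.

-41.15 dB

Stage 1: overshoot 4 dB → 4/4 = 1 dB → -25 dB.
Stage 2: below threshold (-25 ≤ -25); passes unchanged; output -25 dB.
Stage 3: 17 dB above -42 dB, reduced 20:1 to 0.85 dB above → -41.15 dB.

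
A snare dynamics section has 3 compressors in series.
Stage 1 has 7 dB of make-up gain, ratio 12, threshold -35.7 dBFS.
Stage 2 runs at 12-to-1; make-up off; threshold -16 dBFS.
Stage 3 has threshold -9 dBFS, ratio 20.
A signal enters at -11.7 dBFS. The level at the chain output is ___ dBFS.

Stage 1: 24 dB above -35.7 dBFS, reduced 12:1 to 2 dB above → -33.7 dBFS; +7 dB make-up → -26.7 dBFS.
Stage 2: -26.7 dBFS is at or below the -16 dBFS threshold — no compression; output -26.7 dBFS.
Stage 3: -26.7 dBFS ≤ -9 dBFS, so stage 3 doesn't engage; output -26.7 dBFS.

-26.7 dBFS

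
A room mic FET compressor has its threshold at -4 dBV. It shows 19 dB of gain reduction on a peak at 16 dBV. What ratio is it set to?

20:1

Input overshoot = 16 − (-4) = 20 dB.
Output overshoot = 20 − 19 = 1 dB.
Ratio = input overshoot / output overshoot = 20 / 1 = 20.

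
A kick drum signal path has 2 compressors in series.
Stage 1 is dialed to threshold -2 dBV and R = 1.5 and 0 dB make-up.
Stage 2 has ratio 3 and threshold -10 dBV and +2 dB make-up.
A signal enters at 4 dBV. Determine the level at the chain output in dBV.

Stage 1: 6 dB above -2 dBV, reduced 1.5:1 to 4 dB above → 2 dBV.
Stage 2: 12 dB above -10 dBV, reduced 3:1 to 4 dB above → -6 dBV; +2 dB make-up → -4 dBV.

-4 dBV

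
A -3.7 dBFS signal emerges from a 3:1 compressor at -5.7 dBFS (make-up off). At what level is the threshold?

-6.7 dBFS

Gain reduction = -3.7 − (-5.7) = 2 dB; output overshoot = GR / (R − 1) = 2 / 2 = 1 dB.
Threshold = output − output overshoot = -5.7 − 1 = -6.7 dBFS.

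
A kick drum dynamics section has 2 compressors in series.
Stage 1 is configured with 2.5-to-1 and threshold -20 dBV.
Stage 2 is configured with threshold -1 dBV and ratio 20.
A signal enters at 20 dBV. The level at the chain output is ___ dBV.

-4 dBV

Stage 1: overshoot 40 dB → 40/2.5 = 16 dB → -4 dBV.
Stage 2: below threshold (-4 ≤ -1); passes unchanged; output -4 dBV.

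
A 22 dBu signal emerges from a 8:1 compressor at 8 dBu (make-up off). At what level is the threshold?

6 dBu

Input is 16 dB above T (since output overshoot × R = input overshoot: (8 − T)·8 = 22 − T gives T = 6 dBu).
Check: 6 + (22 − 6)/8 = 6 + 2 = 8 dBu. ✓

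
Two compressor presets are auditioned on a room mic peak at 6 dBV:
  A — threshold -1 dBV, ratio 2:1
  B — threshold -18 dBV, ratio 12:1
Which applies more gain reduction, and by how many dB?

A: 7 dB over, compressed to 3.5 dB over, so 3.5 dB of GR.
B: 24 dB over, compressed to 2 dB over, so 22 dB of GR.
B applies 18.5 dB more gain reduction.

B, by 18.5 dB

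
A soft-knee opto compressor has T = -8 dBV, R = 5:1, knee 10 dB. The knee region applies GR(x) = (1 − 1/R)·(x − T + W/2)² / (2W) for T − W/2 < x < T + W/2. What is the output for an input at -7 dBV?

x − T + W/2 = -7 − (-8) + 5 = 6.
GR = (1 − 1/5) × 6² / 20 = 0.8 × 36 / 20 = 1.44 dB.
Output = -7 − 1.44 = -8.44 dBV.

-8.44 dBV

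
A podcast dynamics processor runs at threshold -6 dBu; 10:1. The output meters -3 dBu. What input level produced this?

That's 3 dB above the -6 dBu threshold.
Undo the ratio: input overshoot = 3 × 10 = 30 dB, giving input = 24 dBu.

24 dBu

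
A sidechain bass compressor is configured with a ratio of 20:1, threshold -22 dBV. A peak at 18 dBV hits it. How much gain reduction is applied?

18 dBV exceeds the threshold by 40 dB.
After 20:1 compression the overshoot becomes 40/20 = 2 dB.
GR = overshoot in − overshoot out = 40 − 2 = 38 dB.

38 dB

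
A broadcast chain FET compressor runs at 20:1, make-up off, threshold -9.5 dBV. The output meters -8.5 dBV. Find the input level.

The compressed level sits -8.5 − (-9.5) = 1 dB over threshold.
Input overshoot = R × output overshoot = 20 dB → input = -9.5 + 20 = 10.5 dBV.

10.5 dBV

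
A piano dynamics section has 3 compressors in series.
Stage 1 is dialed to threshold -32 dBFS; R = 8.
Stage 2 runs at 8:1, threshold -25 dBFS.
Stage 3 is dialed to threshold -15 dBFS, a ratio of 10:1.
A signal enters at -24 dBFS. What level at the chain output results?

Stage 1: 8 dB above -32 dBFS, reduced 8:1 to 1 dB above → -31 dBFS.
Stage 2: -31 dBFS is at or below the -25 dBFS threshold — no compression; output -31 dBFS.
Stage 3: -31 dBFS ≤ -15 dBFS, so stage 3 doesn't engage; output -31 dBFS.

-31 dBFS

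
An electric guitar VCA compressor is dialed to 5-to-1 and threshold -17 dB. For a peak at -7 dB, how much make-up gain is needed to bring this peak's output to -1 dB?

14 dB

The peak compresses to -17 + 10/5 = -15 dB.
To reach -1 dB requires -1 − (-15) = 14 dB of make-up.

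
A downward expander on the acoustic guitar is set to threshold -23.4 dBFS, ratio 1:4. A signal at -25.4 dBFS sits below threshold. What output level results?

-31.4 dBFS

Undershoot = (-23.4) − (-25.4) = 2 dB.
At 1:4, that expands to 8 dB under threshold.
Output = -23.4 − 8 = -31.4 dBFS.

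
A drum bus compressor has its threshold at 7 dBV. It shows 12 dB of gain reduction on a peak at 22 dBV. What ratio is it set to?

Input overshoot = 22 − 7 = 15 dB.
Output overshoot = 15 − 12 = 3 dB.
Ratio = input overshoot / output overshoot = 15 / 3 = 5.

5:1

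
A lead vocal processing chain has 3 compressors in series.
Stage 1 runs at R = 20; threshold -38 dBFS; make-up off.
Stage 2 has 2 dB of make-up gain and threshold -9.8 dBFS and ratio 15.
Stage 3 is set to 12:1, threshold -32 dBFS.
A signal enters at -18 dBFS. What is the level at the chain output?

-35 dBFS

Stage 1: overshoot 20 dB → 20/20 = 1 dB → -37 dBFS.
Stage 2: below threshold (-37 ≤ -9.8); passes unchanged; make-up brings it to -35 dBFS.
Stage 3: below threshold (-35 ≤ -32); passes unchanged; output -35 dBFS.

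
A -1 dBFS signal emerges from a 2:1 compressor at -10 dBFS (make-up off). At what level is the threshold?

-19 dBFS

Input is 18 dB above T (since output overshoot × R = input overshoot: (-10 − T)·2 = -1 − T gives T = -19 dBFS).
Check: -19 + (-1 − (-19))/2 = -19 + 9 = -10 dBFS. ✓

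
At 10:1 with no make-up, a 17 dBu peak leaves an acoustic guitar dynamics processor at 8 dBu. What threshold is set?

7 dBu

Gain reduction = 17 − 8 = 9 dB; output overshoot = GR / (R − 1) = 9 / 9 = 1 dB.
Threshold = output − output overshoot = 8 − 1 = 7 dBu.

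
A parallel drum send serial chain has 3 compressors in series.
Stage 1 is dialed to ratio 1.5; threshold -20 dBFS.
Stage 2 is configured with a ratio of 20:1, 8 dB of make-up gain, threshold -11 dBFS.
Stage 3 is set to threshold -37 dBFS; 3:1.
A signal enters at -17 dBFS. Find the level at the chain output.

Stage 1: overshoot 3 dB → 3/1.5 = 2 dB → -18 dBFS.
Stage 2: -18 dBFS ≤ -11 dBFS, so stage 2 doesn't engage; make-up brings it to -10 dBFS.
Stage 3: 27 dB above -37 dBFS, reduced 3:1 to 9 dB above → -28 dBFS.

-28 dBFS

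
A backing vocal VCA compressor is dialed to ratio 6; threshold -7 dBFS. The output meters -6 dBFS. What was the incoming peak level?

-1 dBFS

That's 1 dB above the -7 dBFS threshold.
Before 6:1 compression the overshoot was 1 × 6 = 6 dB, so input = -7 + 6 = -1 dBFS.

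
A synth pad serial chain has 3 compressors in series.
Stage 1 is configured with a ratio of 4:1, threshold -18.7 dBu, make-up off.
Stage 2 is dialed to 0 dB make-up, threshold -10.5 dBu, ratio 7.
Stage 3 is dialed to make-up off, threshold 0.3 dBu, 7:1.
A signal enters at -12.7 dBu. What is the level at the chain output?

Stage 1: overshoot 6 dB → 6/4 = 1.5 dB → -17.2 dBu.
Stage 2: -17.2 dBu ≤ -10.5 dBu, so stage 2 doesn't engage; output -17.2 dBu.
Stage 3: -17.2 dBu ≤ 0.3 dBu, so stage 3 doesn't engage; output -17.2 dBu.

-17.2 dBu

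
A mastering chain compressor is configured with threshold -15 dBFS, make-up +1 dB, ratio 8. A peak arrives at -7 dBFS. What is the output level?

-13 dBFS

The input is 8 dB above the -15 dBFS threshold.
8:1 compression reduces that to 8/8 = 1 dB over.
Output = -15 + 1 = -14 dBFS; make-up adds 1 dB, giving -13 dBFS.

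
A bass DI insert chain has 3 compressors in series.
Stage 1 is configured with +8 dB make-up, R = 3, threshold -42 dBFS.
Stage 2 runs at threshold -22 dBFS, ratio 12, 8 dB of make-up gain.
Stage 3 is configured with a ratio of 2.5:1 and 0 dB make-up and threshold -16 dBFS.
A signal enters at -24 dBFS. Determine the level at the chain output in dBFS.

Stage 1: 18 dB above -42 dBFS, reduced 3:1 to 6 dB above → -36 dBFS; +8 dB make-up → -28 dBFS.
Stage 2: below threshold (-28 ≤ -22); passes unchanged; make-up brings it to -20 dBFS.
Stage 3: -20 dBFS is at or below the -16 dBFS threshold — no compression; output -20 dBFS.

-20 dBFS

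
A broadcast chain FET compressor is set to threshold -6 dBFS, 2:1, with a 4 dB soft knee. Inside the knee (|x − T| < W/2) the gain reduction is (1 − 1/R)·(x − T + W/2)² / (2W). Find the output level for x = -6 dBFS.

x − T + W/2 = -6 − (-6) + 2 = 2.
GR = (1 − 1/2) × 2² / 8 = 0.5 × 4 / 8 = 0.25 dB.
Output = -6 − 0.25 = -6.25 dBFS.

-6.25 dBFS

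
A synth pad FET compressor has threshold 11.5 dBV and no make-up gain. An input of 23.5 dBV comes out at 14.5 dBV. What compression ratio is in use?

Input overshoot = 23.5 − 11.5 = 12 dB; output overshoot = 14.5 − 11.5 = 3 dB.
Ratio = 12 / 3 = 4.

4:1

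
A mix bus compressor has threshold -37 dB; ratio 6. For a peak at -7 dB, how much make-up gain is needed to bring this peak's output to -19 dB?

Overshoot 30 dB → 30/6 = 5 dB after compression, so the compressed level is -37 + 5 = -32 dB.
Make-up = target − compressed = -19 − (-32) = 13 dB.

13 dB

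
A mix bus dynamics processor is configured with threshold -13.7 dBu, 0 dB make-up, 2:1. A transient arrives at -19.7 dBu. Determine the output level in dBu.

-19.7 dBu

-19.7 dBu is 6 dB below the -13.7 dBu threshold, so no gain reduction is applied.
Output = input = -19.7 dBu.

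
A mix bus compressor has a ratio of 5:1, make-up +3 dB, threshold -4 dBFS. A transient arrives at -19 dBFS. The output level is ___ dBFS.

-19 dBFS is 15 dB below the -4 dBFS threshold, so no gain reduction is applied.
Make-up gain adds 3 dB: -19 + 3 = -16 dBFS.

-16 dBFS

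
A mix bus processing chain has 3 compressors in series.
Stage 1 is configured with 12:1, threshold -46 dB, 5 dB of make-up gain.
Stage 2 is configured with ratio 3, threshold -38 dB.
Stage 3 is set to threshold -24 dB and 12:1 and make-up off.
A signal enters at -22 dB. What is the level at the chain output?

-39 dB

Stage 1: overshoot 24 dB → 24/12 = 2 dB → -44 dB; +5 dB make-up → -39 dB.
Stage 2: -39 dB is at or below the -38 dB threshold — no compression; output -39 dB.
Stage 3: -39 dB ≤ -24 dB, so stage 3 doesn't engage; output -39 dB.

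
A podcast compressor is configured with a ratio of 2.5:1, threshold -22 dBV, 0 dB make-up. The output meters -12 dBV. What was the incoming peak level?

Post-compression overshoot = -12 − (-22) = 10 dB.
Undo the ratio: input overshoot = 10 × 2.5 = 25 dB, giving input = 3 dBV.

3 dBV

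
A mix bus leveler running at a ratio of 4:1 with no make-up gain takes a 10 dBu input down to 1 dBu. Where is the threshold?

-2 dBu

Gain reduction = 10 − 1 = 9 dB; output overshoot = GR / (R − 1) = 9 / 3 = 3 dB.
Threshold = output − output overshoot = 1 − 3 = -2 dBu.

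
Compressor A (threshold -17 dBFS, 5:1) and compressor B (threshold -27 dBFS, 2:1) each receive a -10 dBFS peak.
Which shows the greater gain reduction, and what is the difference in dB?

B, by 2.9 dB

A: 7 dB over, compressed to 1.4 dB over, so 5.6 dB of GR.
B: 17 dB over, compressed to 8.5 dB over, so 8.5 dB of GR.
B applies 2.9 dB more gain reduction.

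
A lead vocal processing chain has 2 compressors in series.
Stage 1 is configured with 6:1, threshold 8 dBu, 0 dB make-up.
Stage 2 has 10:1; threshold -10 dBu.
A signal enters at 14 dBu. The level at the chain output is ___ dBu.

-8.1 dBu

Stage 1: overshoot 6 dB → 6/6 = 1 dB → 9 dBu.
Stage 2: 9 dBu is 19 dB over -10 dBu; at 10:1 that becomes 1.9 dB over, giving -8.1 dBu.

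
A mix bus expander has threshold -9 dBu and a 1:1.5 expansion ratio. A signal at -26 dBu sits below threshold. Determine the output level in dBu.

-34.5 dBu

Below threshold, a 1:1.5 expander applies gain = (1.5−1)×(T − x) of attenuation.
(1.5−1) × 17 = 8.5 dB, so output = -26 − 8.5 = -34.5 dBu.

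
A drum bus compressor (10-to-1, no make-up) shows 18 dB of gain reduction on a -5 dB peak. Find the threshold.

-25 dB

Input is 20 dB above T (since output overshoot × R = input overshoot: (-23 − T)·10 = -5 − T gives T = -25 dB).
Check: -25 + (-5 − (-25))/10 = -25 + 2 = -23 dB. ✓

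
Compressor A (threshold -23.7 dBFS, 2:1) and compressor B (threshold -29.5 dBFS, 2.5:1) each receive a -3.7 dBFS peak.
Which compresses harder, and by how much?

A: GR = 20 − 20/2 = 10 dB.
B: GR = 25.8 − 25.8/2.5 = 15.48 dB.
Difference: 5.48 dB in favour of B.

B, by 5.48 dB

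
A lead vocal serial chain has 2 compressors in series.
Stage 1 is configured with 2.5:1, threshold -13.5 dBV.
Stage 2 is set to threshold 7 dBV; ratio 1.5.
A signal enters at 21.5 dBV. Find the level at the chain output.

Stage 1: overshoot 35 dB → 35/2.5 = 14 dB → 0.5 dBV.
Stage 2: below threshold (0.5 ≤ 7); passes unchanged; output 0.5 dBV.

0.5 dBV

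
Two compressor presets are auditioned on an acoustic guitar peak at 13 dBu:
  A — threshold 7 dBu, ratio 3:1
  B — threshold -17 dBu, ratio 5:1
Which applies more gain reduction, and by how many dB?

B, by 20 dB

A: overshoot 6 dB → output overshoot 2 dB → GR 4 dB.
B: overshoot 30 dB → output overshoot 6 dB → GR 24 dB.
B applies 20 dB more gain reduction.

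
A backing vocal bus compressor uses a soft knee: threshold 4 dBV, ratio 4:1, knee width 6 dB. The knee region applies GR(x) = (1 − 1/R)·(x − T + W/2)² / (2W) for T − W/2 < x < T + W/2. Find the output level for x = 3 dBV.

x − T + W/2 = 3 − 4 + 3 = 2.
GR = (1 − 1/4) × 2² / 12 = 0.75 × 4 / 12 = 0.25 dB.
Output = 3 − 0.25 = 2.75 dBV.

2.75 dBV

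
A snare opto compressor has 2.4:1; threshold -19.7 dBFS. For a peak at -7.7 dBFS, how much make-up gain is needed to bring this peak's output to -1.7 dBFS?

The peak compresses to -19.7 + 12/2.4 = -14.7 dBFS.
To reach -1.7 dBFS requires -1.7 − (-14.7) = 13 dB of make-up.

13 dB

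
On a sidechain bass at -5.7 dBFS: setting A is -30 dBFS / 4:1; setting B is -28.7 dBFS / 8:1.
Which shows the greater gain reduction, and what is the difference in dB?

B, by 1.9 dB

A: overshoot 24.3 dB → output overshoot 6.075 dB → GR 18.225 dB.
B: overshoot 23 dB → output overshoot 2.875 dB → GR 20.125 dB.
B applies 1.9 dB more gain reduction.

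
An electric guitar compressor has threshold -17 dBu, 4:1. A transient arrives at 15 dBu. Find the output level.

The input is 32 dB above the -17 dBu threshold.
The 32 dB excess becomes 8 dB after 4:1 reduction.
So the level is -17 + 8 = -9 dBu.

-9 dBu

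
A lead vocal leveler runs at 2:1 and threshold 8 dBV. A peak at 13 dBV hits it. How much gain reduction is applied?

The signal is 5 dB above threshold.
After 2:1 compression the overshoot becomes 5/2 = 2.5 dB.
GR = overshoot in − overshoot out = 5 − 2.5 = 2.5 dB.

2.5 dB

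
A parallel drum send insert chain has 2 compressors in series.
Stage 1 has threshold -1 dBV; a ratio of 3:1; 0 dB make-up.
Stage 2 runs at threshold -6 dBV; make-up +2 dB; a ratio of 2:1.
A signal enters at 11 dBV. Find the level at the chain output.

0.5 dBV

Stage 1: overshoot 12 dB → 12/3 = 4 dB → 3 dBV.
Stage 2: 9 dB above -6 dBV, reduced 2:1 to 4.5 dB above → -1.5 dBV; +2 dB make-up → 0.5 dBV.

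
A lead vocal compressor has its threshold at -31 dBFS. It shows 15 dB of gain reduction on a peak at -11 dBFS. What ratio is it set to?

Input overshoot = -11 − (-31) = 20 dB.
Output overshoot = 20 − 15 = 5 dB.
Ratio = input overshoot / output overshoot = 20 / 5 = 4.

4:1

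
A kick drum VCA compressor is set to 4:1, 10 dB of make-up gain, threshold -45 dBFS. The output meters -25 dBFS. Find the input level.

Stripping the +10 dB make-up gives -35 dBFS at the gain stage.
Post-compression overshoot = -35 − (-45) = 10 dB.
Input overshoot = R × output overshoot = 40 dB → input = -45 + 40 = -5 dBFS.

-5 dBFS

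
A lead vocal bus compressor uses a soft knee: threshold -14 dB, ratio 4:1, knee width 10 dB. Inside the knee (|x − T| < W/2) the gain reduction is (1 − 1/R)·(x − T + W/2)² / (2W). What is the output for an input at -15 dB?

-15.6 dB

x − T + W/2 = -15 − (-14) + 5 = 4.
GR = (1 − 1/4) × 4² / 20 = 0.75 × 16 / 20 = 0.6 dB.
Output = -15 − 0.6 = -15.6 dB.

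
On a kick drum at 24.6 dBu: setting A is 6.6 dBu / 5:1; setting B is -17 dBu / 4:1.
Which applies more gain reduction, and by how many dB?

B, by 16.8 dB

A: overshoot 18 dB → output overshoot 3.6 dB → GR 14.4 dB.
B: overshoot 41.6 dB → output overshoot 10.4 dB → GR 31.2 dB.
B reduces 16.8 dB more.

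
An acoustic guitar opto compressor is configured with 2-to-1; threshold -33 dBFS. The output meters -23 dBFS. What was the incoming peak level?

-13 dBFS

The compressed level sits -23 − (-33) = 10 dB over threshold.
Input overshoot = R × output overshoot = 20 dB → input = -33 + 20 = -13 dBFS.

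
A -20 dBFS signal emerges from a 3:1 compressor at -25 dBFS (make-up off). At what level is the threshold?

-27.5 dBFS

Gain reduction = -20 − (-25) = 5 dB; output overshoot = GR / (R − 1) = 5 / 2 = 2.5 dB.
Threshold = output − output overshoot = -25 − 2.5 = -27.5 dBFS.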